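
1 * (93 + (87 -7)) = 173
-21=-21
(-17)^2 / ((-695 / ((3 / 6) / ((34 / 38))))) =-0.23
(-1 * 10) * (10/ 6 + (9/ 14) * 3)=-755/ 21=-35.95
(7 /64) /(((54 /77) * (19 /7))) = 3773 /65664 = 0.06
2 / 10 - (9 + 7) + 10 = -29 / 5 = -5.80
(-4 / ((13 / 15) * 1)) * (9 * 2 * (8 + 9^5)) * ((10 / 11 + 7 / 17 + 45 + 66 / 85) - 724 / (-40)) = -777618401364 / 2431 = -319875936.39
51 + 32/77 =3959/77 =51.42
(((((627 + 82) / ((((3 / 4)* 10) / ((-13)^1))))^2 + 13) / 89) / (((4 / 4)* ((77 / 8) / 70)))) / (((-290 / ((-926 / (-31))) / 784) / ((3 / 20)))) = -493400913923008 / 330045375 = -1494948.73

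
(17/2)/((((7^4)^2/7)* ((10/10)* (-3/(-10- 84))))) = 799/2470629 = 0.00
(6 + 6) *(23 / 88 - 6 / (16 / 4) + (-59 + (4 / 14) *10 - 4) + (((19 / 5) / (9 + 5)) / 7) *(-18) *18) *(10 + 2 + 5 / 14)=-827415231 / 75460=-10964.95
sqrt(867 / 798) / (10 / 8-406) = -34 * sqrt(266) / 215327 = -0.00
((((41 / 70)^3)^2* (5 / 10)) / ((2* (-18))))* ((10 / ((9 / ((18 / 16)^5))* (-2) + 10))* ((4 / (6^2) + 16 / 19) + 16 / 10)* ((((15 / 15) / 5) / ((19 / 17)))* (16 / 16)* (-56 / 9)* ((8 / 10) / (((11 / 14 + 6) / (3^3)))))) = 1157738156554689 / 257319671875000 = 4.50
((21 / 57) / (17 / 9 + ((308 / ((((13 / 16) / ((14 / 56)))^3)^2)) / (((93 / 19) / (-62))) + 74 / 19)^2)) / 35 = 1327990851981417 / 281341130566189835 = 0.00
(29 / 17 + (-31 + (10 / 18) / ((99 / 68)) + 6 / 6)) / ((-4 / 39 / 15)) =27481415 / 6732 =4082.21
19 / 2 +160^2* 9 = 460819 / 2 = 230409.50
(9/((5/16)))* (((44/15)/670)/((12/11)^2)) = 2662/25125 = 0.11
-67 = -67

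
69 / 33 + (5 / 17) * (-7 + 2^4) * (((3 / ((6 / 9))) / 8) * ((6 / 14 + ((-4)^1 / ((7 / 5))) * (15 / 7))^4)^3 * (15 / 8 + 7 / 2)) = 42615403348711230260006008968810413 / 4585688354325237695102336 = 9293131162.85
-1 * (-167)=167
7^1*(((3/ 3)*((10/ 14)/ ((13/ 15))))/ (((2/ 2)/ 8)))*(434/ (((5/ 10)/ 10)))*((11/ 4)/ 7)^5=1872217875/ 499408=3748.87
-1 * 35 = -35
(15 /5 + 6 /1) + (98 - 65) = 42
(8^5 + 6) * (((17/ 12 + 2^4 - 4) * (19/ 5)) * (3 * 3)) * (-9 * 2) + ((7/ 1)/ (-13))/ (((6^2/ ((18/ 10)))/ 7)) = -270690298.39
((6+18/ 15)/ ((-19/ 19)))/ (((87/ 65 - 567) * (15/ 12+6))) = 39/ 22214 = 0.00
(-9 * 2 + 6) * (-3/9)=4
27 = 27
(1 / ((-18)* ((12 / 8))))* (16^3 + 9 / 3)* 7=-28693 / 27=-1062.70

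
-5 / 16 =-0.31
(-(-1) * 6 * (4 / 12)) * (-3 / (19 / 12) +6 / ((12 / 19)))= 289 / 19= 15.21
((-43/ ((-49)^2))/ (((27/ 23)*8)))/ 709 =-989/ 367698744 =-0.00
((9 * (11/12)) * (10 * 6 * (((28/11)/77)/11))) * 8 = 1440/121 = 11.90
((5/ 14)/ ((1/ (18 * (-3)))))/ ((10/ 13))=-351/ 14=-25.07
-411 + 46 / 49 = -20093 / 49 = -410.06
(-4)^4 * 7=1792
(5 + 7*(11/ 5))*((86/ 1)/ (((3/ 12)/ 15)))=105264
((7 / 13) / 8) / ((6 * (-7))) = -1 / 624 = -0.00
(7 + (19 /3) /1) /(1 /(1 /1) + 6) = 40 /21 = 1.90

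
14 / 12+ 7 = 49 / 6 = 8.17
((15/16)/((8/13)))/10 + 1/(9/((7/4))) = 799/2304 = 0.35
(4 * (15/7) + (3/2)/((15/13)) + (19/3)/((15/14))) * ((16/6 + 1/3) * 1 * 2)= 9943/105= 94.70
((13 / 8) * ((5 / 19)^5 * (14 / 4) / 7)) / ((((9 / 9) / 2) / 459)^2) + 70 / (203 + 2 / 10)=271853900425 / 314464573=864.50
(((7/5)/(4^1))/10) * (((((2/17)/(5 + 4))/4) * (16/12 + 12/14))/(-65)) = -23/5967000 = -0.00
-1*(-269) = 269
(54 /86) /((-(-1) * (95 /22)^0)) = 27 /43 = 0.63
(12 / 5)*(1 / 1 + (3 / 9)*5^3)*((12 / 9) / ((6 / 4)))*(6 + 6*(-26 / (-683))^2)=765403136 / 1399467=546.92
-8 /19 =-0.42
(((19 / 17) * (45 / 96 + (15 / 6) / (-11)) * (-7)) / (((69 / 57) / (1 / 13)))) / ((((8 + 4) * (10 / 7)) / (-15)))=88445 / 841984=0.11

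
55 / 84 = 0.65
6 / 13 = 0.46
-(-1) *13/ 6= 13/ 6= 2.17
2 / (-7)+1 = 5 / 7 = 0.71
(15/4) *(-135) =-2025/4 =-506.25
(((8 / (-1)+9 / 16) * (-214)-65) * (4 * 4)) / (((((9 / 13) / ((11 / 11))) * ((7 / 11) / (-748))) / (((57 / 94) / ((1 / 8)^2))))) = -529507739904 / 329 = -1609446017.95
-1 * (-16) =16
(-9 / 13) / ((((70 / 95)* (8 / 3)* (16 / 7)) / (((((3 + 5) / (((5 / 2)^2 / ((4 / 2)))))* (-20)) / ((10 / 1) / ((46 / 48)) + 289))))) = 11799 / 447655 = 0.03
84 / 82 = 42 / 41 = 1.02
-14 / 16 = -7 / 8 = -0.88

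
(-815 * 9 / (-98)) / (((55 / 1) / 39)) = 57213 / 1078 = 53.07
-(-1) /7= 1 /7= 0.14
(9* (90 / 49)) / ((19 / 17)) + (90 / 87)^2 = 12418470 / 782971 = 15.86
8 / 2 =4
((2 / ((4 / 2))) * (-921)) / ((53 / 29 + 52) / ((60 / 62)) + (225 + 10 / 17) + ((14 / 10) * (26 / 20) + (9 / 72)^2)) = -2179454400 / 669799343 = -3.25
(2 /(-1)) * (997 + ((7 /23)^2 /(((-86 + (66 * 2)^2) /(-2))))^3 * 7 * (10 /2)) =-192308809317260992040364 /96443735866229187701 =-1994.00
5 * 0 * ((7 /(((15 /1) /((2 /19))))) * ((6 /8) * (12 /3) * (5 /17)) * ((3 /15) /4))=0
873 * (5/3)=1455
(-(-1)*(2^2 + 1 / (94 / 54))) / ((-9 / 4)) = -860 / 423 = -2.03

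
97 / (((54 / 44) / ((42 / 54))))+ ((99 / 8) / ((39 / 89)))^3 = 6173079660011 / 273341952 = 22583.73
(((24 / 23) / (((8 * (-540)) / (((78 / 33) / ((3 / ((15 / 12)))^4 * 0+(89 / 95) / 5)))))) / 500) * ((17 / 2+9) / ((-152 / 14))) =637 / 64848960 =0.00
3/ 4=0.75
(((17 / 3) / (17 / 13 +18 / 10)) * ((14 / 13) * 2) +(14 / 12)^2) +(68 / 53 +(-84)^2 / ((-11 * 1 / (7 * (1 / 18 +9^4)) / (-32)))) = 1998389102584571 / 2119788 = 942730642.21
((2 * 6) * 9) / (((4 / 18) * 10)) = 243 / 5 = 48.60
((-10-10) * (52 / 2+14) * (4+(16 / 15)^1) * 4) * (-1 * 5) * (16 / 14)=1945600 / 21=92647.62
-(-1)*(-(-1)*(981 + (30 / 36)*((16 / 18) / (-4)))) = 26482 / 27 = 980.81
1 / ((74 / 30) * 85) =3 / 629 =0.00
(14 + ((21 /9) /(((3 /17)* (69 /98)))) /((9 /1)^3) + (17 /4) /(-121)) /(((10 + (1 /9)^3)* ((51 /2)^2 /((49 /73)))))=150209722411 /104022498555063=0.00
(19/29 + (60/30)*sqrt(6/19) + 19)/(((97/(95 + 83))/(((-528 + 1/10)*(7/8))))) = -187462569/11252- 3288817*sqrt(114)/36860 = -17613.04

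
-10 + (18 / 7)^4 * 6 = 605846 / 2401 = 252.33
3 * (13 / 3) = 13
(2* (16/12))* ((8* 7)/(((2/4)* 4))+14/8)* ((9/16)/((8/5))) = 1785/64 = 27.89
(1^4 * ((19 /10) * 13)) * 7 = 1729 /10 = 172.90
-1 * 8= -8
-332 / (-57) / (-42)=-166 / 1197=-0.14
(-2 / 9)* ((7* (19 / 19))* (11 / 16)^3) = -9317 / 18432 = -0.51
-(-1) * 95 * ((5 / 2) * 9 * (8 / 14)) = 8550 / 7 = 1221.43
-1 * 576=-576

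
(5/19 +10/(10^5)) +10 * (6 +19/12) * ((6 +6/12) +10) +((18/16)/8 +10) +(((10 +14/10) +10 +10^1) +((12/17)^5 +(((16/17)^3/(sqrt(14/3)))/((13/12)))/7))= 24576 * sqrt(42)/3129581 +1395512333644007/1079091320000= 1293.28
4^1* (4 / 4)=4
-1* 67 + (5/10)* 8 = -63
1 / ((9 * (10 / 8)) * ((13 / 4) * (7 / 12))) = 64 / 1365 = 0.05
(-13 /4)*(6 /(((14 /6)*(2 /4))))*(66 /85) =-7722 /595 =-12.98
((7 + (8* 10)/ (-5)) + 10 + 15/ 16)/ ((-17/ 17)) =-31/ 16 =-1.94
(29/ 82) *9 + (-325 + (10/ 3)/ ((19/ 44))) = -1468093/ 4674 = -314.10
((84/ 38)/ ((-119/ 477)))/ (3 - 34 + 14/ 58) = 41499/ 144058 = 0.29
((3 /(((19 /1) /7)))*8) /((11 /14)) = 2352 /209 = 11.25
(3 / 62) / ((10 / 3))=9 / 620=0.01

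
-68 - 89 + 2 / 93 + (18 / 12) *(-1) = -29477 / 186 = -158.48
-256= -256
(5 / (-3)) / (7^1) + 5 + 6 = 226 / 21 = 10.76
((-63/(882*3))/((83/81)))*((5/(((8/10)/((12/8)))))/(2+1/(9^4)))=-13286025/121991408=-0.11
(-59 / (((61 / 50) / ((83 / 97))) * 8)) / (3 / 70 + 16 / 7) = -2.22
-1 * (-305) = 305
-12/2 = -6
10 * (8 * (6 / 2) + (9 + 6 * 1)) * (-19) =-7410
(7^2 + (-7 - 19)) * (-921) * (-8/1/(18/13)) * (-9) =-1101516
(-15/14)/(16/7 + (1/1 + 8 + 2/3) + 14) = -9/218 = -0.04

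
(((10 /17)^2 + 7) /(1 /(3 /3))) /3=2123 /867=2.45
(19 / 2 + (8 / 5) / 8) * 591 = 57327 / 10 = 5732.70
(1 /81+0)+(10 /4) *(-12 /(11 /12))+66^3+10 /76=9732936361 /33858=287463.42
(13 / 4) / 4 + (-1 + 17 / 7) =251 / 112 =2.24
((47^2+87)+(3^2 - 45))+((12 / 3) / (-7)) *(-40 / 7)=110900 / 49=2263.27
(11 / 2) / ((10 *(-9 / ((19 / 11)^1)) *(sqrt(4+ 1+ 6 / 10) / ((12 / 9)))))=-19 *sqrt(35) / 1890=-0.06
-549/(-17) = 549/17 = 32.29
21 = 21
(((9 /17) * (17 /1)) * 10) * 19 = 1710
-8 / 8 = -1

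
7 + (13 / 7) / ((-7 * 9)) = 6.97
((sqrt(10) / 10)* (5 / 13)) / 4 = sqrt(10) / 104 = 0.03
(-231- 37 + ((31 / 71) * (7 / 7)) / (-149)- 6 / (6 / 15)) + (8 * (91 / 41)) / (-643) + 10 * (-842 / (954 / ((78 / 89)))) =-1147545019797676 / 3946631498727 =-290.77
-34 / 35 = -0.97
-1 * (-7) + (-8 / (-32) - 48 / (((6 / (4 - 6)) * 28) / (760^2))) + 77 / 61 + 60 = 563854619 / 1708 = 330125.66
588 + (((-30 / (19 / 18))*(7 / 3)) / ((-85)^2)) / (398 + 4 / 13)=13931874474 / 23693665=588.00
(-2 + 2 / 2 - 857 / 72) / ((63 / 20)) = -4645 / 1134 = -4.10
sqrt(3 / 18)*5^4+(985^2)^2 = 625*sqrt(6) / 6+941336550625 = 941336550880.16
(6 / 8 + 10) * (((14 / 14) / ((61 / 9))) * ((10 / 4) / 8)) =1935 / 3904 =0.50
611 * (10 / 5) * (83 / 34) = 50713 / 17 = 2983.12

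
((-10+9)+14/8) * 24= 18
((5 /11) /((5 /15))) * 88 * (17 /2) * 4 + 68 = 4148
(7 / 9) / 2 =7 / 18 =0.39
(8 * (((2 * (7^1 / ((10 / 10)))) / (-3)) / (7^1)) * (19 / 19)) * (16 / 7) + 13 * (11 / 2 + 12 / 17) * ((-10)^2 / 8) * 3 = 4302817 / 1428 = 3013.18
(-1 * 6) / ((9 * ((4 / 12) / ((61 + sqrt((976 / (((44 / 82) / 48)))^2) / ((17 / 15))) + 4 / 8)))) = -28834521 / 187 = -154195.30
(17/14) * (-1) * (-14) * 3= 51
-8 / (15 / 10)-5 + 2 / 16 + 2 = -197 / 24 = -8.21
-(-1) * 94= 94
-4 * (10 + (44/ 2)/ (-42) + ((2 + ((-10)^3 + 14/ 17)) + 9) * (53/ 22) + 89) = 35847710/ 3927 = 9128.52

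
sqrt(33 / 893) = sqrt(29469) / 893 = 0.19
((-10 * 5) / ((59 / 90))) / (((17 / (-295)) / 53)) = 1192500 / 17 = 70147.06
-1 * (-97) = 97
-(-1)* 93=93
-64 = -64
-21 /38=-0.55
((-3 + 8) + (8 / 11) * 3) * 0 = 0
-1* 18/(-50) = 9/25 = 0.36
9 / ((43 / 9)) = 81 / 43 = 1.88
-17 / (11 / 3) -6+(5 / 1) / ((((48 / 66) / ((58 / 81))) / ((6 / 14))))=-70907 / 8316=-8.53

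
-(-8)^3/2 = 256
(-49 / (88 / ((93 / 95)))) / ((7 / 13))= -8463 / 8360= -1.01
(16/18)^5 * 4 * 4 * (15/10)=13.32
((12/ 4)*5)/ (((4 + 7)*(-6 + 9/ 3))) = -5/ 11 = -0.45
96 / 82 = 48 / 41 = 1.17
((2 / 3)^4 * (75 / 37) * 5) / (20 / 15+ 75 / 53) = 106000 / 145521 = 0.73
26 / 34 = 13 / 17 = 0.76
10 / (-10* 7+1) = -10 / 69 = -0.14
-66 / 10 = -33 / 5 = -6.60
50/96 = 25/48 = 0.52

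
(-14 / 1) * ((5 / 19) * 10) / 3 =-700 / 57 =-12.28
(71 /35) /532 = 71 /18620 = 0.00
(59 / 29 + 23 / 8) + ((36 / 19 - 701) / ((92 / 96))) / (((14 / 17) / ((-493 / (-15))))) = -103292014739 / 3548440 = -29109.13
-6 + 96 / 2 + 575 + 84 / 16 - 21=2405 / 4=601.25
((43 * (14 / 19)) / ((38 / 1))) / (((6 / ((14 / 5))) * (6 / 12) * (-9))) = -4214 / 48735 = -0.09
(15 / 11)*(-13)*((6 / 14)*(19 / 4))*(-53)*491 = 289245645 / 308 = 939109.24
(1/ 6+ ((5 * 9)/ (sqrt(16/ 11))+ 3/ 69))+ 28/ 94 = 3295/ 6486+ 45 * sqrt(11)/ 4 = 37.82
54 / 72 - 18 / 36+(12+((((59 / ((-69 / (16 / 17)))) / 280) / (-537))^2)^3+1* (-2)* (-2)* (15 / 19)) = 134461808463569269885904132343873311651265301699 / 8726812504894333485336220374154018866670687500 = 15.41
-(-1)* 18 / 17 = 18 / 17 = 1.06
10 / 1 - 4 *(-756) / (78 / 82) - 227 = 38507 / 13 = 2962.08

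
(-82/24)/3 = -41/36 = -1.14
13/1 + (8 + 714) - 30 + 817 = 1522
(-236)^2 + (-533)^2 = 339785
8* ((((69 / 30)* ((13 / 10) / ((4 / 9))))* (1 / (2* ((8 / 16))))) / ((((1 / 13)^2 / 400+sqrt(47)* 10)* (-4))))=909558 / 21477871999999 -614861208000* sqrt(47) / 21477871999999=-0.20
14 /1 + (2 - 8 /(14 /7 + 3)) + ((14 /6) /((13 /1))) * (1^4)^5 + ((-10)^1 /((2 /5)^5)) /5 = -563887 /3120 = -180.73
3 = 3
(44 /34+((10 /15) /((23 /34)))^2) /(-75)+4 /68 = 6949 /242811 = 0.03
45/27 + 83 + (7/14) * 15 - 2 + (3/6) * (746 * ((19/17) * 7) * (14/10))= 2129563/510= 4175.61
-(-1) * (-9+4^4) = 247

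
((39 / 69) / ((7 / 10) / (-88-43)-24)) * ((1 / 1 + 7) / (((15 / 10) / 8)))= -167680 / 166911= -1.00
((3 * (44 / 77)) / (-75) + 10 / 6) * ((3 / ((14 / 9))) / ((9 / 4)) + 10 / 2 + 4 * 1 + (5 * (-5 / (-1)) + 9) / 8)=68177 / 2940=23.19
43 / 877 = 0.05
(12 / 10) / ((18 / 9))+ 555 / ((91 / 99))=274998 / 455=604.39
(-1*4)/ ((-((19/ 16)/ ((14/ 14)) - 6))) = -64/ 77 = -0.83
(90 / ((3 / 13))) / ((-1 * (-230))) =39 / 23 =1.70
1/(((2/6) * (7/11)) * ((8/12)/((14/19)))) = 99/19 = 5.21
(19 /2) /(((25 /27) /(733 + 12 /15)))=1882197 /250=7528.79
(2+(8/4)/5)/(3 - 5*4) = -12/85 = -0.14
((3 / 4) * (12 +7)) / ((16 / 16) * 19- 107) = -57 / 352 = -0.16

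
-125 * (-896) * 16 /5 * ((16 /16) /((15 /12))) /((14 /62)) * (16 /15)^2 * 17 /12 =276299776 /135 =2046665.01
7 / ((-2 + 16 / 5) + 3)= 5 / 3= 1.67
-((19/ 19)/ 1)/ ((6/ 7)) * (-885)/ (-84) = -295/ 24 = -12.29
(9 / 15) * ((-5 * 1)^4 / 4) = 375 / 4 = 93.75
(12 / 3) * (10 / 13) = 40 / 13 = 3.08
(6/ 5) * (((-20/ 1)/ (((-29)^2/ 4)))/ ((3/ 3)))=-96/ 841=-0.11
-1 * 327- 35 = -362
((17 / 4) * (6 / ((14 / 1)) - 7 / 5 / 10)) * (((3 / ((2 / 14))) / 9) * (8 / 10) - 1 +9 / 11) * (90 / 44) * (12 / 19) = 2147967 / 804650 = 2.67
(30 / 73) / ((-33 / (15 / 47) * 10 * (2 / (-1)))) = 15 / 75482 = 0.00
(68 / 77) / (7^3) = 68 / 26411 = 0.00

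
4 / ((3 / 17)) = 68 / 3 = 22.67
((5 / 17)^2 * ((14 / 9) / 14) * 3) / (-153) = -25 / 132651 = -0.00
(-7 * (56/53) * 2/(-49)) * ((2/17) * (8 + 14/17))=4800/15317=0.31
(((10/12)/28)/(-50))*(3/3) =-1/1680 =-0.00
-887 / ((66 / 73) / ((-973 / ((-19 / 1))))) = -63002723 / 1254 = -50241.41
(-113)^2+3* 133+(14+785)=13967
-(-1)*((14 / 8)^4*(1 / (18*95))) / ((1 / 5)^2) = 0.14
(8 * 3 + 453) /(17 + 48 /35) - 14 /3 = 21.30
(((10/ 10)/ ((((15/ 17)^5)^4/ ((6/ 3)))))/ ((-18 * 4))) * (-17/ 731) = 4064231406647572522401601/ 514749741816329956054687500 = 0.01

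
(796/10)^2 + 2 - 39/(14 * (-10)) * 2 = 6338.72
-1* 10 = -10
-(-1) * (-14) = -14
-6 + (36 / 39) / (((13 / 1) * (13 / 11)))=-13050 / 2197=-5.94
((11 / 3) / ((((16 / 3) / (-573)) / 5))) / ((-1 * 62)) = 31515 / 992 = 31.77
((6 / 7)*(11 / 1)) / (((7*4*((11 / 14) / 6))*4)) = 9 / 14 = 0.64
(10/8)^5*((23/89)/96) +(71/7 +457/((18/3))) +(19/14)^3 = 88.82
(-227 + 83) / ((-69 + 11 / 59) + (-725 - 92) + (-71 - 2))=4248 / 28285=0.15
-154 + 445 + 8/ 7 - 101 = 1338/ 7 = 191.14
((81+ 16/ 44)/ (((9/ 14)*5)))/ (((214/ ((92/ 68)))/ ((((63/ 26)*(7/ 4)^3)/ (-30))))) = -69194419/ 998849280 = -0.07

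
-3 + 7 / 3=-2 / 3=-0.67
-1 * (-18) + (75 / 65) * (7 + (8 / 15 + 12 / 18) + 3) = 402 / 13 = 30.92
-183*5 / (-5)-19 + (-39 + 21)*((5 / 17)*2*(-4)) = 3508 / 17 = 206.35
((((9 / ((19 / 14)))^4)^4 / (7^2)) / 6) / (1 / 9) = 123544637918510766117103043444736 / 288441413567621167681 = 428317960276.35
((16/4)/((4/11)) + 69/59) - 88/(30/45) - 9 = -7601/59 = -128.83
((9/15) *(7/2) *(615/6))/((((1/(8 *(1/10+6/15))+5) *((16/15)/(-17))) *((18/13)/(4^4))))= -362440/3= -120813.33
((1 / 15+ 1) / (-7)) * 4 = -64 / 105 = -0.61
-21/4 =-5.25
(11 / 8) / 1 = 11 / 8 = 1.38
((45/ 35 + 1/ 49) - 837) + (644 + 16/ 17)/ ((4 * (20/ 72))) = -1063103/ 4165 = -255.25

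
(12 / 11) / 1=12 / 11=1.09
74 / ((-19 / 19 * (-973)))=74 / 973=0.08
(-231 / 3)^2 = 5929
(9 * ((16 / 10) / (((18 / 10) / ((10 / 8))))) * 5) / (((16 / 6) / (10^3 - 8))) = 18600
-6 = -6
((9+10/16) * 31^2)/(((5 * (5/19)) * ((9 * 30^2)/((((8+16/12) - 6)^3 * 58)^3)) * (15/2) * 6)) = 2743163506160000/14348907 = 191175781.27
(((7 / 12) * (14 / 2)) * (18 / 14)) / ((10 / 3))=63 / 40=1.58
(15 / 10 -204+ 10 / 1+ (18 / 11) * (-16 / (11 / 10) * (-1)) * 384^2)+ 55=849313285 / 242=3509559.03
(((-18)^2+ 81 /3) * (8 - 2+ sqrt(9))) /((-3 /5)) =-5265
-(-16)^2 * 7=-1792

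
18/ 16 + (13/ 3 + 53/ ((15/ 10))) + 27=1627/ 24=67.79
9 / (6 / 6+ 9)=9 / 10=0.90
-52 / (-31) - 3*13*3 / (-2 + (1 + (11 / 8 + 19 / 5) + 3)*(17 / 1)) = 58396 / 63643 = 0.92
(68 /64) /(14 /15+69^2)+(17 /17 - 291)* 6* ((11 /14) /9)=-3645730805 /24000144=-151.90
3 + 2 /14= 22 /7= 3.14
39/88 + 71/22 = 323/88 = 3.67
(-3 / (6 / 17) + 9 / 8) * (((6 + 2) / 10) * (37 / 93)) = -2.35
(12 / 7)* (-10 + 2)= -96 / 7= -13.71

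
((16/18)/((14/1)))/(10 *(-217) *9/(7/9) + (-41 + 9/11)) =-11/4357269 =-0.00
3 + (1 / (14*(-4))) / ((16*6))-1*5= -10753 / 5376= -2.00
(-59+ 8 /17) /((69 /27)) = -22.90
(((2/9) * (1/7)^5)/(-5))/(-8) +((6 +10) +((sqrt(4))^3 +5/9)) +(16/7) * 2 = 88116701/3025260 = 29.13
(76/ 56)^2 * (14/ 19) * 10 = 95/ 7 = 13.57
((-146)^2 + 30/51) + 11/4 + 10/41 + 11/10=297210309/13940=21320.68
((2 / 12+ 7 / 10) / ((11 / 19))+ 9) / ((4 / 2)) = 866 / 165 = 5.25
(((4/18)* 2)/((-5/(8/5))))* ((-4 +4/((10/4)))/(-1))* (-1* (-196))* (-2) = 50176/375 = 133.80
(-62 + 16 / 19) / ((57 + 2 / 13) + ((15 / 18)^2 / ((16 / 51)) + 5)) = -2900352 / 3052559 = -0.95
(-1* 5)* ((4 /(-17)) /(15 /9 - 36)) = -60 /1751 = -0.03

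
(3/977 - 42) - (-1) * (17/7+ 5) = -236413/6839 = -34.57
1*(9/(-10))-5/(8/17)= -461/40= -11.52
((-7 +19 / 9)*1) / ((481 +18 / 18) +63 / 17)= -748 / 74313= -0.01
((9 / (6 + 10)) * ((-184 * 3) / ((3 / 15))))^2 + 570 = 9643305 / 4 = 2410826.25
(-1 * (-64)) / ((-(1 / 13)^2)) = -10816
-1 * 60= -60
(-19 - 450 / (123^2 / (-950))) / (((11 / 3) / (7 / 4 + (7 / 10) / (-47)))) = 76139973 / 17381540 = 4.38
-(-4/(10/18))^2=-1296/25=-51.84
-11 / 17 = -0.65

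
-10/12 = -5/6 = -0.83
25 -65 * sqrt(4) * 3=-365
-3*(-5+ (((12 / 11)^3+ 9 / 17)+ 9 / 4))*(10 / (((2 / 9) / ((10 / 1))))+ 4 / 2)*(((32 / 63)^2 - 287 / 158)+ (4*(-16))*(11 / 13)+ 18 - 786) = -63343545306876319 / 61487560134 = -1030184.73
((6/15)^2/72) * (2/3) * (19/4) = 19/2700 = 0.01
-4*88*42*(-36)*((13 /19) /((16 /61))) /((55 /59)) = 1489304.08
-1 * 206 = -206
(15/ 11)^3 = 3375/ 1331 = 2.54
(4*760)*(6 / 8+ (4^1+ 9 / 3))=23560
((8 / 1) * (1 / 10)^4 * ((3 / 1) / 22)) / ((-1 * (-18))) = 1 / 165000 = 0.00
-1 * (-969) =969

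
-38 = -38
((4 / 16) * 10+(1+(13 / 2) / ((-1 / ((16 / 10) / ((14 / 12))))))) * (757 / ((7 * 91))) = -6.43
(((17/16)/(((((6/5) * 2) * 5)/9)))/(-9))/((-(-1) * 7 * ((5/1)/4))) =-17/1680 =-0.01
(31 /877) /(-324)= -31 /284148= -0.00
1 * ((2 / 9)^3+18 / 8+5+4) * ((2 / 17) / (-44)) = -32837 / 1090584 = -0.03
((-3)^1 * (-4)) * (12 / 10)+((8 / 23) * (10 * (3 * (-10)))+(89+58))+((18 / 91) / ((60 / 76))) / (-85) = 50746713 / 889525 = 57.05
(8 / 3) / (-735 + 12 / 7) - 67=-67.00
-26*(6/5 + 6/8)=-50.70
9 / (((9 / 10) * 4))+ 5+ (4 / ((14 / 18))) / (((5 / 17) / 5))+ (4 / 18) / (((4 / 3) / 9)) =675 / 7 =96.43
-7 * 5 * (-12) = 420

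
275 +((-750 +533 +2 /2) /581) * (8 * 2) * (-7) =26281 /83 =316.64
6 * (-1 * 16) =-96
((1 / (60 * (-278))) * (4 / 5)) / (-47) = 1 / 979950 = 0.00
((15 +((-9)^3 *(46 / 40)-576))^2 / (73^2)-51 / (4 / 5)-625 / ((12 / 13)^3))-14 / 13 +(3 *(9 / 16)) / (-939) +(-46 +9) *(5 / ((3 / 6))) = -807469942437937 / 936735883200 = -862.00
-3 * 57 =-171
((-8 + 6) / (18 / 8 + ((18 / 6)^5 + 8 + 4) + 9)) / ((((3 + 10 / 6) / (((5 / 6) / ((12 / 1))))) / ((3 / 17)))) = -1 / 50694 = -0.00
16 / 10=8 / 5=1.60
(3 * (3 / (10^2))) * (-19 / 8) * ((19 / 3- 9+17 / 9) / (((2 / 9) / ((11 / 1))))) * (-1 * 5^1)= -41.15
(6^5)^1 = 7776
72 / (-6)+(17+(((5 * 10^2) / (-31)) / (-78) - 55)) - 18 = -67.79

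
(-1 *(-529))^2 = 279841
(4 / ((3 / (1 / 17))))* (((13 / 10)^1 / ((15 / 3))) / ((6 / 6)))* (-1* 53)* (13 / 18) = -8957 / 11475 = -0.78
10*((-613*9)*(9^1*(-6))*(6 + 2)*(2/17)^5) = 762670080/1419857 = 537.15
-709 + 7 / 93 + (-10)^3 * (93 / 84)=-1182260 / 651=-1816.07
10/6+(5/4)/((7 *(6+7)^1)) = 1835/1092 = 1.68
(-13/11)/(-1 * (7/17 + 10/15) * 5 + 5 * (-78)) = 663/221815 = 0.00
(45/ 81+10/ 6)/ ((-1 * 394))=-10/ 1773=-0.01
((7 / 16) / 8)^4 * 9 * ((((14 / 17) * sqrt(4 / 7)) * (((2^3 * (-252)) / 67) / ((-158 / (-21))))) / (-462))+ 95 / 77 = 1361367 * sqrt(7) / 8302968700928+ 95 / 77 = 1.23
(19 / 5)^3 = 6859 / 125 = 54.87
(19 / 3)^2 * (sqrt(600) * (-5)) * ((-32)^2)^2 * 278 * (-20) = 105232990208000 * sqrt(6) / 9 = 28640792235210.96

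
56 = 56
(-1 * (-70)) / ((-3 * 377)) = -70 / 1131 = -0.06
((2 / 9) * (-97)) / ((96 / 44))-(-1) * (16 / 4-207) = -22991 / 108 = -212.88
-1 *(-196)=196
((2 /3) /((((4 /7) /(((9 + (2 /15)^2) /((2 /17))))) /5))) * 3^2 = 241451 /60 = 4024.18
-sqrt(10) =-3.16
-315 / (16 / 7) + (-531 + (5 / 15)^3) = -288911 / 432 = -668.78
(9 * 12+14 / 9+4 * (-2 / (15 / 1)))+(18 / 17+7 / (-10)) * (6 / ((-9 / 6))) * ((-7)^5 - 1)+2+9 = 18547001 / 765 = 24244.45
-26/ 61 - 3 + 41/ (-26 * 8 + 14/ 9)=-410831/ 113338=-3.62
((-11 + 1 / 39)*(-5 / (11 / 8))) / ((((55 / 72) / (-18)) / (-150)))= 221875200 / 1573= 141052.26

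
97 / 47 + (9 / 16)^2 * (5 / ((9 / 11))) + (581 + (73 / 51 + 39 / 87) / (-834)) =31230542773 / 53385984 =585.00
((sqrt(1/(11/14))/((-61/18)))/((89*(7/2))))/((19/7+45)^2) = -63*sqrt(154)/1665503191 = -0.00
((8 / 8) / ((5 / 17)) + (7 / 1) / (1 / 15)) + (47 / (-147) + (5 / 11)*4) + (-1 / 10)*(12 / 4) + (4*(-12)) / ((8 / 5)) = 1287107 / 16170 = 79.60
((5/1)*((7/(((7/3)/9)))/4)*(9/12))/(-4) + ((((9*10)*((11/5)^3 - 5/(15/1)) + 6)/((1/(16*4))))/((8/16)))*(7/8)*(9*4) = 6027475059/1600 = 3767171.91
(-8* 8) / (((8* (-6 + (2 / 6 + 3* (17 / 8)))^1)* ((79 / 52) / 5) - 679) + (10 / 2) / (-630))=1048320 / 11093947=0.09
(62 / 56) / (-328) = -31 / 9184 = -0.00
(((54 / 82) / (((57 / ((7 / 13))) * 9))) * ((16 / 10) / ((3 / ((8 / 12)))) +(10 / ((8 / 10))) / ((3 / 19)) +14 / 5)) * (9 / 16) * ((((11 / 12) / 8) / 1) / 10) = 570493 / 1555507200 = 0.00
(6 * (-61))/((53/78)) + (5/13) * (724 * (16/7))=471892/4823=97.84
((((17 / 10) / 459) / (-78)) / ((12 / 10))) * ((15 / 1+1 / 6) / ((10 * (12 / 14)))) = -49 / 699840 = -0.00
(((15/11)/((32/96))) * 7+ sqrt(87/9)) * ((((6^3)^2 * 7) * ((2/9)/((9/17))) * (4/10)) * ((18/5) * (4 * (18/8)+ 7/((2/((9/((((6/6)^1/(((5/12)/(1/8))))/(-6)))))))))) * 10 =-386157155328/11 - 2043159552 * sqrt(87)/5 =-38916660660.40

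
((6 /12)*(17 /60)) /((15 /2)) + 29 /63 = 3019 /6300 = 0.48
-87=-87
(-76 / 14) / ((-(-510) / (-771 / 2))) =4883 / 1190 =4.10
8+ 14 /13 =118 /13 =9.08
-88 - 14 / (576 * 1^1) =-25351 / 288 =-88.02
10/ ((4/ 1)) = 5/ 2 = 2.50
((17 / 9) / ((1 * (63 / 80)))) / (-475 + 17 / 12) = -5440 / 1074087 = -0.01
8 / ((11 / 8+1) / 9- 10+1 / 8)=-144 / 173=-0.83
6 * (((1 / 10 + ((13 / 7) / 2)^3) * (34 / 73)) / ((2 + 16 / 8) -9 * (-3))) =630207 / 7762090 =0.08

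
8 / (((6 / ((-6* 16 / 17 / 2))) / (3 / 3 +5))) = -384 / 17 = -22.59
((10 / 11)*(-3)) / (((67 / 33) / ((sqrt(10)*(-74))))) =6660*sqrt(10) / 67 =314.34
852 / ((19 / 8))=6816 / 19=358.74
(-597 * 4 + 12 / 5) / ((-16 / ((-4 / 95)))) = -2982 / 475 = -6.28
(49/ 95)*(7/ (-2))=-343/ 190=-1.81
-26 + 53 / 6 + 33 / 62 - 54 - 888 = -89153 / 93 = -958.63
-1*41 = -41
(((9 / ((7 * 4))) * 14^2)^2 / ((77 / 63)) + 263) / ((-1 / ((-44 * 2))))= 308912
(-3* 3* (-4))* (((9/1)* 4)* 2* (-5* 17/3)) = -73440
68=68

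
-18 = -18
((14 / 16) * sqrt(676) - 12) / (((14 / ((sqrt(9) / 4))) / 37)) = 4773 / 224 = 21.31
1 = 1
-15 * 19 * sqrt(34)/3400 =-57 * sqrt(34)/680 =-0.49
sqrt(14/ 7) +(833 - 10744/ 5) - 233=-7744/ 5 +sqrt(2)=-1547.39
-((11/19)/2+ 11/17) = -605/646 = -0.94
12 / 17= 0.71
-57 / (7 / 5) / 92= -285 / 644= -0.44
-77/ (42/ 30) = -55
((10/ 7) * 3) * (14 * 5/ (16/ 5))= 375/ 4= 93.75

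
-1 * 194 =-194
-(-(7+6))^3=2197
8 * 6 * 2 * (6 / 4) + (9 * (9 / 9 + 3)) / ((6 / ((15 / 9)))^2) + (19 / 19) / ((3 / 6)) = 1339 / 9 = 148.78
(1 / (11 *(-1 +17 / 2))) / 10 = 1 / 825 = 0.00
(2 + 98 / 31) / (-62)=-80 / 961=-0.08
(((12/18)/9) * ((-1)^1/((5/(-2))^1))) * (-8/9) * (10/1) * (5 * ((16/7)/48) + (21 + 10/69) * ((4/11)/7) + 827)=-93886976/430353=-218.16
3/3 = 1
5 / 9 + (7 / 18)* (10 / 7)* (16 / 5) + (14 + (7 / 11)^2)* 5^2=131572 / 363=362.46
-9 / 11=-0.82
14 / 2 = 7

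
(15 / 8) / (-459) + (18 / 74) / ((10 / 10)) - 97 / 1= -96.76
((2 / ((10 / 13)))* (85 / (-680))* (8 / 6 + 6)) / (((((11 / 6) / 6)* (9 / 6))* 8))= -13 / 20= -0.65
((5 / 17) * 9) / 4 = 45 / 68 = 0.66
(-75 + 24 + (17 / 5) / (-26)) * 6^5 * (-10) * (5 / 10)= 25843536 / 13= 1987964.31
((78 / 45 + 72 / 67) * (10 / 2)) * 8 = 22576 / 201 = 112.32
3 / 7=0.43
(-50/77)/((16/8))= -25/77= -0.32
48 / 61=0.79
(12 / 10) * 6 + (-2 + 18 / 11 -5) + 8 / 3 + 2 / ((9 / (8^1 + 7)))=431 / 55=7.84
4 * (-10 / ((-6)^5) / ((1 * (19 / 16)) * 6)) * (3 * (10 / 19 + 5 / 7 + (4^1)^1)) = 6970 / 614061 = 0.01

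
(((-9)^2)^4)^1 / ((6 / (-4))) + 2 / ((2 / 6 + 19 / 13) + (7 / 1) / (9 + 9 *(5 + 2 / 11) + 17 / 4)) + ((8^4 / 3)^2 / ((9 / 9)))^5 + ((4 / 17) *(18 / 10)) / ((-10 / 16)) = 22510592826041353332042970000000.00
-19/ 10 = -1.90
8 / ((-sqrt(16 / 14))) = -2 * sqrt(14) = -7.48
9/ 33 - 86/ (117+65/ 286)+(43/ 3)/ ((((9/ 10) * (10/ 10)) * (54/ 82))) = 490613795/ 20681001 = 23.72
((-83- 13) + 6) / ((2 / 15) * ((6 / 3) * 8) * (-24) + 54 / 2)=450 / 121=3.72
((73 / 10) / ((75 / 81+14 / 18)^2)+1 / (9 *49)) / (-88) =-23489857 / 821177280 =-0.03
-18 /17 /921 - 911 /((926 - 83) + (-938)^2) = -10038631 /4596305453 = -0.00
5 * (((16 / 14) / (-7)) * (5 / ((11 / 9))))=-1800 / 539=-3.34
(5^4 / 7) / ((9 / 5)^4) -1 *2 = 298771 / 45927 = 6.51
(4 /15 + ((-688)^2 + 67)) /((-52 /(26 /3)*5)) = -7101169 /450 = -15780.38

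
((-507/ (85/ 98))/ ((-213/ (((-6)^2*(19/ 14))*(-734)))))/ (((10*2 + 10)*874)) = -3.75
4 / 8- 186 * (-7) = 2605 / 2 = 1302.50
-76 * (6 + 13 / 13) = -532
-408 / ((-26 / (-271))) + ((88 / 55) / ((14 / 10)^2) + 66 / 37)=-100168610 / 23569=-4250.02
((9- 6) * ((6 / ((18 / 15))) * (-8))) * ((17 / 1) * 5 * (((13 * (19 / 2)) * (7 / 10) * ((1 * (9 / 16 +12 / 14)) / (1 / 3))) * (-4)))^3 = 120526909328218567005 / 512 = 235404119781676888.68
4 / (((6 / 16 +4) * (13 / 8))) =256 / 455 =0.56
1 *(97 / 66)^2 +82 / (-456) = 1.98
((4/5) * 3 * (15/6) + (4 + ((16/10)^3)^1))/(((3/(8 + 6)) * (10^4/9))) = 18501/312500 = 0.06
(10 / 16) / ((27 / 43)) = 215 / 216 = 1.00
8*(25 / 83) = 2.41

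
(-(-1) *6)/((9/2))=1.33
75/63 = 1.19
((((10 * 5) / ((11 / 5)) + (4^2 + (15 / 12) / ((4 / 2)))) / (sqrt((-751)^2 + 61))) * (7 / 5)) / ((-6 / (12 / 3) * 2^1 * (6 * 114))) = -24241 * sqrt(564062) / 509280298560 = -0.00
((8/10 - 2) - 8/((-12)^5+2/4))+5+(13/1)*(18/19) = 761923573/47277985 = 16.12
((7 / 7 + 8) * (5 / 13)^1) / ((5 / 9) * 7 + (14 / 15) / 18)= 6075 / 6916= 0.88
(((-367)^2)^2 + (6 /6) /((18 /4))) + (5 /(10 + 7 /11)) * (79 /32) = 67920378448601 /3744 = 18141126722.38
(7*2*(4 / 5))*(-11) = -616 / 5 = -123.20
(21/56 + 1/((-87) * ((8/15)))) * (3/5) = 123/580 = 0.21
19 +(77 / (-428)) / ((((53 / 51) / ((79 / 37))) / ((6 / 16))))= 126644117 / 6714464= 18.86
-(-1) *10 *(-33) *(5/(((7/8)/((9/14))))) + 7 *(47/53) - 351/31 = -98005996/80507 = -1217.36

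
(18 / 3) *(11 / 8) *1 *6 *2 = 99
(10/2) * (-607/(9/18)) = -6070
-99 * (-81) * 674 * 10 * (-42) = -2270018520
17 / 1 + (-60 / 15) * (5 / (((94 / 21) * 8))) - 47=-30.56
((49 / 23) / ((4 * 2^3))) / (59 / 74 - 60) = -0.00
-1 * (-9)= 9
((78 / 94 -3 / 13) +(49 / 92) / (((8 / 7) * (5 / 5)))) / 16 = 478949 / 7195136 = 0.07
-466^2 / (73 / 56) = -12160736 / 73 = -166585.42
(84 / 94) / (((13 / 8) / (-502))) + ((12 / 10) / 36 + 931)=12005681 / 18330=654.97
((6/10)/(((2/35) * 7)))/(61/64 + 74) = 32/1599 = 0.02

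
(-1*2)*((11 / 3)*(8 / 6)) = -88 / 9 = -9.78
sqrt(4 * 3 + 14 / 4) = sqrt(62) / 2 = 3.94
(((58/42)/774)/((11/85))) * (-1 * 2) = -2465/89397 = -0.03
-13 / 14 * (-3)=39 / 14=2.79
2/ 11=0.18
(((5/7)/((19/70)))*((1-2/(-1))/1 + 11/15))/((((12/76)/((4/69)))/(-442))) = -990080/621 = -1594.33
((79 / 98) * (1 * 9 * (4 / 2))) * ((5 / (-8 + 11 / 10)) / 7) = -11850 / 7889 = -1.50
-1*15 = -15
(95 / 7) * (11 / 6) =1045 / 42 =24.88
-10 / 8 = -5 / 4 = -1.25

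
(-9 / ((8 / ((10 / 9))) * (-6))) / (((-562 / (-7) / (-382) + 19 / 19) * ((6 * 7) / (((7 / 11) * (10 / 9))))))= 33425 / 7527168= 0.00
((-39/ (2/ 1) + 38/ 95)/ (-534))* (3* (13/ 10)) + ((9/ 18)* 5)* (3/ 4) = 17929/ 8900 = 2.01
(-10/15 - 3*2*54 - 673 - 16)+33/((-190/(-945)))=-96847/114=-849.54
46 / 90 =23 / 45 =0.51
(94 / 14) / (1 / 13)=611 / 7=87.29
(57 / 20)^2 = 8.12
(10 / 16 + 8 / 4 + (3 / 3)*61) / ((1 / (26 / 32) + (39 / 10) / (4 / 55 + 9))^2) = 21419315021 / 928374050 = 23.07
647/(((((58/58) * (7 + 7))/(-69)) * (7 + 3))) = -44643/140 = -318.88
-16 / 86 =-8 / 43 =-0.19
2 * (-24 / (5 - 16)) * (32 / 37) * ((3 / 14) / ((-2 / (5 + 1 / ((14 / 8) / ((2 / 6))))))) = -41856 / 19943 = -2.10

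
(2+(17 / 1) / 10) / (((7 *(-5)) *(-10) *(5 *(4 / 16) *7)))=37 / 30625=0.00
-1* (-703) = 703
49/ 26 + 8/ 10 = 349/ 130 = 2.68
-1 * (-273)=273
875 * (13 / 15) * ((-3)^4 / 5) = 12285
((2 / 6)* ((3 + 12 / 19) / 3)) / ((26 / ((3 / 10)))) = 23 / 4940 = 0.00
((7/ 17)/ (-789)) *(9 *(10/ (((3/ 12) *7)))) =-120/ 4471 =-0.03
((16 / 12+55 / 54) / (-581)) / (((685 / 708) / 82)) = -1228852 / 3581865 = -0.34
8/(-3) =-8/3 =-2.67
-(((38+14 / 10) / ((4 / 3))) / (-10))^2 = -349281 / 40000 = -8.73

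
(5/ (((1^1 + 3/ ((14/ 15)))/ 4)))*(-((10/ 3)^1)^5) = -28000000/ 14337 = -1952.99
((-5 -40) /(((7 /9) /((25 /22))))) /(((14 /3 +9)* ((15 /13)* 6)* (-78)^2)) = -75 /656656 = -0.00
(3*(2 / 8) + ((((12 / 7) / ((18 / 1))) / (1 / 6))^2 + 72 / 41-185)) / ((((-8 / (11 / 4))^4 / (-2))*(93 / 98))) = 21432915977 / 3998220288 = 5.36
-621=-621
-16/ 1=-16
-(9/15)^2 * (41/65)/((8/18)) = -3321/6500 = -0.51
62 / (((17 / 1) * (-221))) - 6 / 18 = -3943 / 11271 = -0.35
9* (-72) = -648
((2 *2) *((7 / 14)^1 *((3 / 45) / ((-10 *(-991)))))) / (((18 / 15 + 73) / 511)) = 73 / 787845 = 0.00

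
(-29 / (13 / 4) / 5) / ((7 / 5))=-116 / 91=-1.27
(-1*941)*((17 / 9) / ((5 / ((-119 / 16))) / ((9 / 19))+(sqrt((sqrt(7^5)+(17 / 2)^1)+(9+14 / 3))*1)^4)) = -188080179680876 / 1628192420297523+23621102884624*sqrt(7) / 1628192420297523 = -0.08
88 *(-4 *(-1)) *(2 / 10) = 352 / 5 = 70.40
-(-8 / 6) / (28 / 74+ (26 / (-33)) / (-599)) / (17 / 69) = 16821717 / 1180225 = 14.25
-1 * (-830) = 830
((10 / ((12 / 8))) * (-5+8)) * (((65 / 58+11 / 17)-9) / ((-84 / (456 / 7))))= 112.17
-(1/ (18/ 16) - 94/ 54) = 23/ 27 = 0.85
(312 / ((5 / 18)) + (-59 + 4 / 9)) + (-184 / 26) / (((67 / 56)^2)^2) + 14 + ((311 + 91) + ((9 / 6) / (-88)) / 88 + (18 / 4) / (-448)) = 943956538693510541 / 639025900793280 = 1477.18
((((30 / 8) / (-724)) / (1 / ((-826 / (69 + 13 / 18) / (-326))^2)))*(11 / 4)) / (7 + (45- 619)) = 804111 / 24237689279120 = 0.00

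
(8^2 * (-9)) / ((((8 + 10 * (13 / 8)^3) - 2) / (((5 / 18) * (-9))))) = 368640 / 12521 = 29.44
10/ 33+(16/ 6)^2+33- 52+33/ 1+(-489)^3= -11576084611/ 99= -116930147.59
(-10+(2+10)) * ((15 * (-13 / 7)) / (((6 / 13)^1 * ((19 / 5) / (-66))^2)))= -92020500 / 2527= -36414.92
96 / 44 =24 / 11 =2.18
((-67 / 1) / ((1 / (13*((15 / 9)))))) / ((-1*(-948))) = -4355 / 2844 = -1.53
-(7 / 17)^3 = -343 / 4913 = -0.07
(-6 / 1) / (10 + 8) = -1 / 3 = -0.33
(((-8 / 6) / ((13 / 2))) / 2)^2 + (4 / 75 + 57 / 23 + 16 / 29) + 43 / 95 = 1709011024 / 481890825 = 3.55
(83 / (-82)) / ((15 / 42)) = -581 / 205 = -2.83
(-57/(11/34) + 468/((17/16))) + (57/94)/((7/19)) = 32722197/123046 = 265.93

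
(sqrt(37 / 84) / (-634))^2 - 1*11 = -371407307 / 33764304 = -11.00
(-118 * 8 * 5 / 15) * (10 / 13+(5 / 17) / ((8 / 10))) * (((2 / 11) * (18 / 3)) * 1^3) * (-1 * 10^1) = 9487200 / 2431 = 3902.59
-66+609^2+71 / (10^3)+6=370821071 / 1000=370821.07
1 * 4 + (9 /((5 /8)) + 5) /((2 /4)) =214 /5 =42.80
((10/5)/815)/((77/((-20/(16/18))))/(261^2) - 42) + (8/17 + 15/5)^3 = 2155045157691637/51552260251618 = 41.80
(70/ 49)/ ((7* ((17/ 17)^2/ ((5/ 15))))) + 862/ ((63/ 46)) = 277594/ 441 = 629.46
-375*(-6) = 2250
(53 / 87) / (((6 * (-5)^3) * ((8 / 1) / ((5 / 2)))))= -53 / 208800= -0.00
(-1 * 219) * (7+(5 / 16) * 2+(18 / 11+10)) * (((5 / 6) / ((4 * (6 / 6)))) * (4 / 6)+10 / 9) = -5272.80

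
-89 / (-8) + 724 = 5881 / 8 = 735.12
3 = 3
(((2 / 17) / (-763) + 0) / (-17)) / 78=0.00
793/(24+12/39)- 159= -39935/316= -126.38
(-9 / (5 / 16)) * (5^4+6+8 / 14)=-636624 / 35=-18189.26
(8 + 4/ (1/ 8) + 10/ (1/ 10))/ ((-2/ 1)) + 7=-63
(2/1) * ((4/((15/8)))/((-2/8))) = -256/15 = -17.07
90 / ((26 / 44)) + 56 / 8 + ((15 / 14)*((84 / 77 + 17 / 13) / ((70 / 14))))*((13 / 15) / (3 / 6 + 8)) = 1937022 / 12155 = 159.36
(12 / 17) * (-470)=-5640 / 17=-331.76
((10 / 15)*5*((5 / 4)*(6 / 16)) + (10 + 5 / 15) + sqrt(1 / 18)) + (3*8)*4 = sqrt(2) / 6 + 5179 / 48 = 108.13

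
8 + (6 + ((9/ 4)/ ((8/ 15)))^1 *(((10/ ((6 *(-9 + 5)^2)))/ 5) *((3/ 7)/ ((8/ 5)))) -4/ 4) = 373411/ 28672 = 13.02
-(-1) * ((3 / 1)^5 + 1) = 244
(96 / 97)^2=9216 / 9409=0.98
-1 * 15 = -15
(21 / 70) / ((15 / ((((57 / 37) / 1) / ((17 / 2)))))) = 57 / 15725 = 0.00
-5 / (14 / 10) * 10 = -250 / 7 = -35.71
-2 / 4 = -1 / 2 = -0.50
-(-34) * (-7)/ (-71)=238/ 71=3.35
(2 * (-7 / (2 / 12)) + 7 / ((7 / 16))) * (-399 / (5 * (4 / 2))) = 2713.20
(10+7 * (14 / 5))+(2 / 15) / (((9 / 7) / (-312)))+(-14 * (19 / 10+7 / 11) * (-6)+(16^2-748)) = -139442 / 495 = -281.70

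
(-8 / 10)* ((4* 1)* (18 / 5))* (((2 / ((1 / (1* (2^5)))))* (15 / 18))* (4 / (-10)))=6144 / 25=245.76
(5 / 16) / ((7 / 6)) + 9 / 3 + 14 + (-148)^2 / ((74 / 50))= 829767 / 56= 14817.27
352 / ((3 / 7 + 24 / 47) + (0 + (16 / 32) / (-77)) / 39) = 99363264 / 265075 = 374.85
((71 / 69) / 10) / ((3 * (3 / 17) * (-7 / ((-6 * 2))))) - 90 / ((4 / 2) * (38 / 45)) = -14579393 / 275310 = -52.96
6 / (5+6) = 6 / 11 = 0.55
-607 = -607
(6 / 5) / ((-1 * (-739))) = 6 / 3695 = 0.00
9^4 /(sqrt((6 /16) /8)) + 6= 30309.96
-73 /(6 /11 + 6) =-803 /72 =-11.15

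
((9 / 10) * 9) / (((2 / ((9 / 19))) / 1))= 729 / 380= 1.92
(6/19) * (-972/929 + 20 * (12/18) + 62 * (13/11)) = 5246012/194161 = 27.02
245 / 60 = 49 / 12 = 4.08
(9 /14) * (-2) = -1.29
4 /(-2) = -2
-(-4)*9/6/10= 0.60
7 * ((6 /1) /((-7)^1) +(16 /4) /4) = 1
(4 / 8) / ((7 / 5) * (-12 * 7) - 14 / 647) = -3235 / 761012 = -0.00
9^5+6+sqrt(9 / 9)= 59056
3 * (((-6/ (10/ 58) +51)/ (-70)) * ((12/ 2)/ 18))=-81/ 350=-0.23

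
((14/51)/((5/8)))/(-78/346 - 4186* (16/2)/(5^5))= -12110000/301680249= -0.04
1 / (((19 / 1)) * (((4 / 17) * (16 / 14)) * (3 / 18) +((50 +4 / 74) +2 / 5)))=66045 / 63368762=0.00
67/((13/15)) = 1005/13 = 77.31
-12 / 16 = -0.75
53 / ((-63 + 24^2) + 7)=53 / 520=0.10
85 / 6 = 14.17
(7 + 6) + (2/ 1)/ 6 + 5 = 55/ 3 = 18.33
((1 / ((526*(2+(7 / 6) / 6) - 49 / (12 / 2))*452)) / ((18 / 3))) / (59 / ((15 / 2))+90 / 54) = 9 / 266688136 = 0.00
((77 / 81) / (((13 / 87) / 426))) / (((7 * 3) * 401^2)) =45298 / 56441151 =0.00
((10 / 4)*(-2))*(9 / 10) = -9 / 2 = -4.50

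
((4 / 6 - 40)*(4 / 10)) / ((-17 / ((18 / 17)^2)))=25488 / 24565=1.04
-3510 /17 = -206.47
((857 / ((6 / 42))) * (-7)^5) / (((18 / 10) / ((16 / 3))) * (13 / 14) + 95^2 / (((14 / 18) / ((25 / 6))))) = -112924216160 / 54150351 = -2085.38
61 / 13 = 4.69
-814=-814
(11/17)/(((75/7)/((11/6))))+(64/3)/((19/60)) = 9808093/145350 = 67.48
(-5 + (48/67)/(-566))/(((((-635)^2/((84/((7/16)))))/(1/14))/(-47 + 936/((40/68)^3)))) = -739921100352/955693653125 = -0.77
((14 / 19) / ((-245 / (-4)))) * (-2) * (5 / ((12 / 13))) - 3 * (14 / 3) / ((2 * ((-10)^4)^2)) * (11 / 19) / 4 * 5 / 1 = -4160001617 / 31920000000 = -0.13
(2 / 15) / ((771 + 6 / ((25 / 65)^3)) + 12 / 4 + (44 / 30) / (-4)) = 100 / 659317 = 0.00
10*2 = 20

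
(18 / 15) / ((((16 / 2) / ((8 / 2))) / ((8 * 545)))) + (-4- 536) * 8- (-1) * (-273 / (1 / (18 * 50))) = -247404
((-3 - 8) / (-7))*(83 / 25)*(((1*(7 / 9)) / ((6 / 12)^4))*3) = 14608 / 75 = 194.77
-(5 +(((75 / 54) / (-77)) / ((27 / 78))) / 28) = -872855 / 174636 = -5.00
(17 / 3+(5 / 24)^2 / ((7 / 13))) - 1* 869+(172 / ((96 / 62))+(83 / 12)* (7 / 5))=-14968519 / 20160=-742.49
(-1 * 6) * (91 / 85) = -546 / 85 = -6.42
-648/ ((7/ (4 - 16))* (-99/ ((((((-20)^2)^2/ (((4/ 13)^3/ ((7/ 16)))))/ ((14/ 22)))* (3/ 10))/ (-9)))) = 9886500/ 7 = 1412357.14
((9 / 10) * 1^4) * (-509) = -4581 / 10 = -458.10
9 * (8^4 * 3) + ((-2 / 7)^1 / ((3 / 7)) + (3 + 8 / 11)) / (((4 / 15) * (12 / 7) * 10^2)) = 1167852227 / 10560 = 110592.07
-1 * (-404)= 404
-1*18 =-18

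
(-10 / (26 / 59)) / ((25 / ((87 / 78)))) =-1711 / 1690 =-1.01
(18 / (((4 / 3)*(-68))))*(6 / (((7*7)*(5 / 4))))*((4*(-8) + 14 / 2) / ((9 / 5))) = 0.27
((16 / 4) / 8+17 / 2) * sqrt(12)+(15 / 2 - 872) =-1729 / 2+18 * sqrt(3) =-833.32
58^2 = 3364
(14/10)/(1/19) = 133/5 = 26.60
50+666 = 716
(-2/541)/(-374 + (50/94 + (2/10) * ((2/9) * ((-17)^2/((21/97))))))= 88830/7548293303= 0.00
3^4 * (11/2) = 891/2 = 445.50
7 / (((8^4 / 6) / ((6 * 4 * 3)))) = 0.74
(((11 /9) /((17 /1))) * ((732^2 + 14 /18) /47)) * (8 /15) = 424373224 /970785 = 437.14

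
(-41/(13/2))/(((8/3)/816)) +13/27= -677315/351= -1929.67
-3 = -3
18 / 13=1.38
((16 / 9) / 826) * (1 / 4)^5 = 1 / 475776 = 0.00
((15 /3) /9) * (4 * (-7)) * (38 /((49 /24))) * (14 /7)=-579.05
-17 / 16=-1.06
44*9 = 396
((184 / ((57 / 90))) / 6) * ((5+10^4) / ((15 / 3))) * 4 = 7363680 / 19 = 387562.11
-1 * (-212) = 212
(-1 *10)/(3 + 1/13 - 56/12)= 195/31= 6.29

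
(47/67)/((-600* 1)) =-0.00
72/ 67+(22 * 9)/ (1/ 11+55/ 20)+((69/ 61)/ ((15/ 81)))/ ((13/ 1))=473134797/ 6641375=71.24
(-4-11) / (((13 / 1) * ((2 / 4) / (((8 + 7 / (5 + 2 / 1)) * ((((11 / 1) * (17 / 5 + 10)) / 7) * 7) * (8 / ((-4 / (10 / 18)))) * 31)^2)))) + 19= -62638248833 / 13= -4818326833.31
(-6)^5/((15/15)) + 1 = -7775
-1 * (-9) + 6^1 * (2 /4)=12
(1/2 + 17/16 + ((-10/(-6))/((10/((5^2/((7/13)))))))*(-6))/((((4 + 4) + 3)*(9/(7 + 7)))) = -1675/264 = -6.34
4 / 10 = 2 / 5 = 0.40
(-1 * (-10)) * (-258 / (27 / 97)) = -83420 / 9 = -9268.89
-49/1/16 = -49/16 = -3.06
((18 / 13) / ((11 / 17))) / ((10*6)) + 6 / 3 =2911 / 1430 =2.04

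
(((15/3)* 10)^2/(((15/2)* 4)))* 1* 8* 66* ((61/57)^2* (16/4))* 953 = 624115888000/3249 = 192094763.93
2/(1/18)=36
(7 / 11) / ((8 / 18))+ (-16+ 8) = -289 / 44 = -6.57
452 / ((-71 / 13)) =-5876 / 71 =-82.76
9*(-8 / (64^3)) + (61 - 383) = -10551305 / 32768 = -322.00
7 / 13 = 0.54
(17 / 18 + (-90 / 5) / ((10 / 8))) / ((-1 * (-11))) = -1211 / 990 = -1.22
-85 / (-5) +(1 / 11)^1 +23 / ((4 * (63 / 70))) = 4649 / 198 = 23.48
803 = 803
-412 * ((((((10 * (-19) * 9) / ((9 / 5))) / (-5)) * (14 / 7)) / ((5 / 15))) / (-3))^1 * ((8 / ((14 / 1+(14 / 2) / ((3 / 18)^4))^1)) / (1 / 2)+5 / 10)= 356878520 / 4543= 78555.69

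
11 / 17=0.65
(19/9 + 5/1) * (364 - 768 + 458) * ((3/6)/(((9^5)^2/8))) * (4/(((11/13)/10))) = 266240/12784876137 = 0.00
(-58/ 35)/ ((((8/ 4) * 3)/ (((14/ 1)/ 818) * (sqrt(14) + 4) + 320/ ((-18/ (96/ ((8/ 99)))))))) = 250503508/ 42945 - 29 * sqrt(14)/ 6135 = 5833.11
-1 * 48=-48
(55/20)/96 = 0.03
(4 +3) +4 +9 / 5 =64 / 5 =12.80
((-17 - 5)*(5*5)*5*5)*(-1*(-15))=-206250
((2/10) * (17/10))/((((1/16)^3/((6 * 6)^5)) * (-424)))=-263148797952/1325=-198602866.38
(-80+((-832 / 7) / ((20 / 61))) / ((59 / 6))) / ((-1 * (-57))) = -2.05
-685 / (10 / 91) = -12467 / 2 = -6233.50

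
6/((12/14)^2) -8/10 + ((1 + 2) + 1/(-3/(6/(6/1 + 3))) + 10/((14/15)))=13141/630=20.86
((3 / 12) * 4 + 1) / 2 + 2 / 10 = 6 / 5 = 1.20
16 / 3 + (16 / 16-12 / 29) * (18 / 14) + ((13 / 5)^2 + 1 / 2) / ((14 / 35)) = 295207 / 12180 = 24.24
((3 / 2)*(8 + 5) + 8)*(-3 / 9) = -9.17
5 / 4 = 1.25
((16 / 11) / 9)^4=65536 / 96059601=0.00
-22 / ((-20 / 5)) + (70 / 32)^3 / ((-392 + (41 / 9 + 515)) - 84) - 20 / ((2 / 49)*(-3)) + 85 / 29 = 490353733 / 2850816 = 172.00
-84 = -84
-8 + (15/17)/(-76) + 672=857873/1292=663.99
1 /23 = 0.04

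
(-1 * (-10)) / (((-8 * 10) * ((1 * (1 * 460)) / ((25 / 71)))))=-5 / 52256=-0.00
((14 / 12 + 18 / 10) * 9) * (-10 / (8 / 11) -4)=-18957 / 40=-473.92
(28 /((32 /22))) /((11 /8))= 14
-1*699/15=-233/5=-46.60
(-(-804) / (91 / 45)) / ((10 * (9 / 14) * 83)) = 804 / 1079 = 0.75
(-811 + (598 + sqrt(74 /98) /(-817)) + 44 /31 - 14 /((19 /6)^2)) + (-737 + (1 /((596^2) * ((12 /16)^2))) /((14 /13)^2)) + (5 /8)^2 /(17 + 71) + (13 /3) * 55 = -439139398913944913 /617081701243392 - sqrt(37) /5719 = -711.64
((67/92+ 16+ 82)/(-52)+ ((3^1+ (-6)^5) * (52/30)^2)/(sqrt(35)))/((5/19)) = -33278804 * sqrt(35)/13125 - 172577/23920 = -15007.60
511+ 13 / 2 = 1035 / 2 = 517.50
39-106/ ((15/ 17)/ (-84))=50651/ 5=10130.20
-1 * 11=-11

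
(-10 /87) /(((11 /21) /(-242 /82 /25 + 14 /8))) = -46837 /130790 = -0.36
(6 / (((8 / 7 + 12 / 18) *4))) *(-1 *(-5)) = 315 / 76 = 4.14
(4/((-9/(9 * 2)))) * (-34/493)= 16/29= 0.55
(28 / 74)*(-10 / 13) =-0.29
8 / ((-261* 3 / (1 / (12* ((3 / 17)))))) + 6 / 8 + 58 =1655909 / 28188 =58.75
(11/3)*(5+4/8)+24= 44.17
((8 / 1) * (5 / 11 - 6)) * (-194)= 94672 / 11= 8606.55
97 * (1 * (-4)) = -388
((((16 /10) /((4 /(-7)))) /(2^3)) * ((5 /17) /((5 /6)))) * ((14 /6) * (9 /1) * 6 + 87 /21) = -2733 /170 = -16.08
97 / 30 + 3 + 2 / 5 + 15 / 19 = 4231 / 570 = 7.42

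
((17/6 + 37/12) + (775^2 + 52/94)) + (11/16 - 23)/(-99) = 4968425383/8272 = 600631.70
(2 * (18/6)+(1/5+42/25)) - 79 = -71.12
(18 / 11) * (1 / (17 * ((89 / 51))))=54 / 979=0.06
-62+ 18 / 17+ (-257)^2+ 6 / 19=21314245 / 323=65988.37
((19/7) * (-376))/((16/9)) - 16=-8261/14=-590.07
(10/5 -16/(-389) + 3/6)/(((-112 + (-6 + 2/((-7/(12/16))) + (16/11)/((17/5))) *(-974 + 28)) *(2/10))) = 392105/165475154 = 0.00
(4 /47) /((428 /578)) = 578 /5029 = 0.11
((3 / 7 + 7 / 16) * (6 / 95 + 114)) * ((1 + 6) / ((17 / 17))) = 691.51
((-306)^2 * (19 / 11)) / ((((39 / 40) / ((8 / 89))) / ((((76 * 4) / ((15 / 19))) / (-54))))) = -4059650048 / 38181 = -106326.45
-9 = -9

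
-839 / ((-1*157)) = 839 / 157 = 5.34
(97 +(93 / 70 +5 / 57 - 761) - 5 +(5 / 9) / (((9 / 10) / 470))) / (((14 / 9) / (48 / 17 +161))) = -22649732701 / 569772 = -39752.27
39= 39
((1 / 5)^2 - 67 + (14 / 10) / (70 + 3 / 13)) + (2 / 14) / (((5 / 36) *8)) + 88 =6770787 / 319550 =21.19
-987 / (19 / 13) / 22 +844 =813.30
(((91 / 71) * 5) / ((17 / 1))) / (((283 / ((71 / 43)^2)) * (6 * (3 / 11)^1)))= 355355 / 160119702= 0.00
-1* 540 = -540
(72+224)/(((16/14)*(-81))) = -259/81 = -3.20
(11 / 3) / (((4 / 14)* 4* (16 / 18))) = 231 / 64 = 3.61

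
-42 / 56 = -0.75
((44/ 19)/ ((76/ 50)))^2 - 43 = -5301303/ 130321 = -40.68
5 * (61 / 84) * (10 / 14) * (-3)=-1525 / 196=-7.78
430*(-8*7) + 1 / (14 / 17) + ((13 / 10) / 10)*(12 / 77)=-13243321 / 550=-24078.77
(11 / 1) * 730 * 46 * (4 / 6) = 738760 / 3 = 246253.33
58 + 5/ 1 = 63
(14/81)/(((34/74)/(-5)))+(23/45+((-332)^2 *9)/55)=1365902291/75735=18035.28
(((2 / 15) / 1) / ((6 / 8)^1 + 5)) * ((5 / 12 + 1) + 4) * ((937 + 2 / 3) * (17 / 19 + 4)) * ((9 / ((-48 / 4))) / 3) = -144.12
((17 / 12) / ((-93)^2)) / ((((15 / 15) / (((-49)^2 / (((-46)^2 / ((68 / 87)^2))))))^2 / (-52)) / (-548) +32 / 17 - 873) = -932981045005242688 / 4961897830645281137286117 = -0.00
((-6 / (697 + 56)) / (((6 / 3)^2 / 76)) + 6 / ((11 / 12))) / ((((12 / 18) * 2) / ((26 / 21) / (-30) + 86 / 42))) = 9.62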